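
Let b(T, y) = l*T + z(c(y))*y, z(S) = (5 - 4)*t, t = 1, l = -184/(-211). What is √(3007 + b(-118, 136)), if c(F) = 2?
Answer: √135348271/211 ≈ 55.137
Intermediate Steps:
l = 184/211 (l = -184*(-1/211) = 184/211 ≈ 0.87204)
z(S) = 1 (z(S) = (5 - 4)*1 = 1*1 = 1)
b(T, y) = y + 184*T/211 (b(T, y) = 184*T/211 + 1*y = 184*T/211 + y = y + 184*T/211)
√(3007 + b(-118, 136)) = √(3007 + (136 + (184/211)*(-118))) = √(3007 + (136 - 21712/211)) = √(3007 + 6984/211) = √(641461/211) = √135348271/211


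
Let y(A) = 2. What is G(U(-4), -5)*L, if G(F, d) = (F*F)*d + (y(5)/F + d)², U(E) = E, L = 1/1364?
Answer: -199/5456 ≈ -0.036474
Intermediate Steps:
L = 1/1364 ≈ 0.00073314
G(F, d) = (d + 2/F)² + d*F² (G(F, d) = (F*F)*d + (2/F + d)² = F²*d + (d + 2/F)² = d*F² + (d + 2/F)² = (d + 2/F)² + d*F²)
G(U(-4), -5)*L = (((2 - 4*(-5))² - 5*(-4)⁴)/(-4)²)*(1/1364) = (((2 + 20)² - 5*256)/16)*(1/1364) = ((22² - 1280)/16)*(1/1364) = ((484 - 1280)/16)*(1/1364) = ((1/16)*(-796))*(1/1364) = -199/4*1/1364 = -199/5456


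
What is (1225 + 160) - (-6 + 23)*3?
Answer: 1334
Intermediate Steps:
(1225 + 160) - (-6 + 23)*3 = 1385 - 17*3 = 1385 - 1*51 = 1385 - 51 = 1334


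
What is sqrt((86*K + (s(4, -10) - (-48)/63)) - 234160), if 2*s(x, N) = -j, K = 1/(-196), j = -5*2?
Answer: 5*I*sqrt(16521954)/42 ≈ 483.9*I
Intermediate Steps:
j = -10
K = -1/196 ≈ -0.0051020
s(x, N) = 5 (s(x, N) = (-1*(-10))/2 = (1/2)*10 = 5)
sqrt((86*K + (s(4, -10) - (-48)/63)) - 234160) = sqrt((86*(-1/196) + (5 - (-48)/63)) - 234160) = sqrt((-43/98 + (5 - (-48)/63)) - 234160) = sqrt((-43/98 + (5 - 1*(-16/21))) - 234160) = sqrt((-43/98 + (5 + 16/21)) - 234160) = sqrt((-43/98 + 121/21) - 234160) = sqrt(1565/294 - 234160) = sqrt(-68841475/294) = 5*I*sqrt(16521954)/42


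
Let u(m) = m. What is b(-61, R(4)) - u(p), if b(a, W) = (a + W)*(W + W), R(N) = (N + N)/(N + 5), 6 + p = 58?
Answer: -12868/81 ≈ -158.86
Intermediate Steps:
p = 52 (p = -6 + 58 = 52)
R(N) = 2*N/(5 + N) (R(N) = (2*N)/(5 + N) = 2*N/(5 + N))
b(a, W) = 2*W*(W + a) (b(a, W) = (W + a)*(2*W) = 2*W*(W + a))
b(-61, R(4)) - u(p) = 2*(2*4/(5 + 4))*(2*4/(5 + 4) - 61) - 1*52 = 2*(2*4/9)*(2*4/9 - 61) - 52 = 2*(2*4*(⅑))*(2*4*(⅑) - 61) - 52 = 2*(8/9)*(8/9 - 61) - 52 = 2*(8/9)*(-541/9) - 52 = -8656/81 - 52 = -12868/81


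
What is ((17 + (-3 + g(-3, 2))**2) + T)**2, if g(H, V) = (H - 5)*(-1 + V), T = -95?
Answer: 1849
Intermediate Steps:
g(H, V) = (-1 + V)*(-5 + H) (g(H, V) = (-5 + H)*(-1 + V) = (-1 + V)*(-5 + H))
((17 + (-3 + g(-3, 2))**2) + T)**2 = ((17 + (-3 + (5 - 1*(-3) - 5*2 - 3*2))**2) - 95)**2 = ((17 + (-3 + (5 + 3 - 10 - 6))**2) - 95)**2 = ((17 + (-3 - 8)**2) - 95)**2 = ((17 + (-11)**2) - 95)**2 = ((17 + 121) - 95)**2 = (138 - 95)**2 = 43**2 = 1849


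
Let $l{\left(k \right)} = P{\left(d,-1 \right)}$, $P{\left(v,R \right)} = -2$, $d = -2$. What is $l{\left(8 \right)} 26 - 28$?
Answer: $-80$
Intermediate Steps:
$l{\left(k \right)} = -2$
$l{\left(8 \right)} 26 - 28 = \left(-2\right) 26 - 28 = -52 - 28 = -80$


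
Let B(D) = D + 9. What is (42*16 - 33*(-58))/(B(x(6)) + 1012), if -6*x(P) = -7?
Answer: 15516/6133 ≈ 2.5299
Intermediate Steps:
x(P) = 7/6 (x(P) = -⅙*(-7) = 7/6)
B(D) = 9 + D
(42*16 - 33*(-58))/(B(x(6)) + 1012) = (42*16 - 33*(-58))/((9 + 7/6) + 1012) = (672 + 1914)/(61/6 + 1012) = 2586/(6133/6) = 2586*(6/6133) = 15516/6133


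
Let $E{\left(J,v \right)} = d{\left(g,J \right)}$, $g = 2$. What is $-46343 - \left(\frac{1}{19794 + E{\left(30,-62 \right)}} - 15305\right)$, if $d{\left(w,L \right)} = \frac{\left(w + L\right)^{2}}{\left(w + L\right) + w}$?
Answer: $- \frac{10460116397}{337010} \approx -31038.0$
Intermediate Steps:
$d{\left(w,L \right)} = \frac{\left(L + w\right)^{2}}{L + 2 w}$ ($d{\left(w,L \right)} = \frac{\left(L + w\right)^{2}}{\left(L + w\right) + w} = \frac{\left(L + w\right)^{2}}{L + 2 w}$)
$E{\left(J,v \right)} = \frac{\left(2 + J\right)^{2}}{4 + J}$ ($E{\left(J,v \right)} = \frac{\left(J + 2\right)^{2}}{J + 2 \cdot 2} = \frac{\left(2 + J\right)^{2}}{J + 4} = \frac{\left(2 + J\right)^{2}}{4 + J}$)
$-46343 - \left(\frac{1}{19794 + E{\left(30,-62 \right)}} - 15305\right) = -46343 - \left(\frac{1}{19794 + \frac{\left(2 + 30\right)^{2}}{4 + 30}} - 15305\right) = -46343 - \left(\frac{1}{19794 + \frac{32^{2}}{34}} - 15305\right) = -46343 - \left(\frac{1}{19794 + 1024 \cdot \frac{1}{34}} - 15305\right) = -46343 - \left(\frac{1}{19794 + \frac{512}{17}} - 15305\right) = -46343 - \left(\frac{1}{\frac{337010}{17}} - 15305\right) = -46343 - \left(\frac{17}{337010} - 15305\right) = -46343 - - \frac{5157938033}{337010} = -46343 + \frac{5157938033}{337010} = - \frac{10460116397}{337010}$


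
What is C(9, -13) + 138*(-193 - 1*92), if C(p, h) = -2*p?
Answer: -39348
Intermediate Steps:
C(9, -13) + 138*(-193 - 1*92) = -2*9 + 138*(-193 - 1*92) = -18 + 138*(-193 - 92) = -18 + 138*(-285) = -18 - 39330 = -39348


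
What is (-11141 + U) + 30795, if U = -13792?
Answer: 5862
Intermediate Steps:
(-11141 + U) + 30795 = (-11141 - 13792) + 30795 = -24933 + 30795 = 5862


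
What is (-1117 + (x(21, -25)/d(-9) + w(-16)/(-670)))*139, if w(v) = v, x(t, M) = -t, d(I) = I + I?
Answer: -311746003/2010 ≈ -1.5510e+5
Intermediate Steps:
d(I) = 2*I
(-1117 + (x(21, -25)/d(-9) + w(-16)/(-670)))*139 = (-1117 + ((-1*21)/((2*(-9))) - 16/(-670)))*139 = (-1117 + (-21/(-18) - 16*(-1/670)))*139 = (-1117 + (-21*(-1/18) + 8/335))*139 = (-1117 + (7/6 + 8/335))*139 = (-1117 + 2393/2010)*139 = -2242777/2010*139 = -311746003/2010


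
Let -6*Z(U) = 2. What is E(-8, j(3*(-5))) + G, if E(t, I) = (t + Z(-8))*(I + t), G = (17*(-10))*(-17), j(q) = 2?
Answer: 2940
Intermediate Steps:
Z(U) = -⅓ (Z(U) = -⅙*2 = -⅓)
G = 2890 (G = -170*(-17) = 2890)
E(t, I) = (-⅓ + t)*(I + t) (E(t, I) = (t - ⅓)*(I + t) = (-⅓ + t)*(I + t))
E(-8, j(3*(-5))) + G = ((-8)² - ⅓*2 - ⅓*(-8) + 2*(-8)) + 2890 = (64 - ⅔ + 8/3 - 16) + 2890 = 50 + 2890 = 2940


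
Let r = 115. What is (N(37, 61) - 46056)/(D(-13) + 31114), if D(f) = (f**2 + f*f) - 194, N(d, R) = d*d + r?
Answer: -22286/15629 ≈ -1.4259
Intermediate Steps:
N(d, R) = 115 + d**2 (N(d, R) = d*d + 115 = d**2 + 115 = 115 + d**2)
D(f) = -194 + 2*f**2 (D(f) = (f**2 + f**2) - 194 = 2*f**2 - 194 = -194 + 2*f**2)
(N(37, 61) - 46056)/(D(-13) + 31114) = ((115 + 37**2) - 46056)/((-194 + 2*(-13)**2) + 31114) = ((115 + 1369) - 46056)/((-194 + 2*169) + 31114) = (1484 - 46056)/((-194 + 338) + 31114) = -44572/(144 + 31114) = -44572/31258 = -44572*1/31258 = -22286/15629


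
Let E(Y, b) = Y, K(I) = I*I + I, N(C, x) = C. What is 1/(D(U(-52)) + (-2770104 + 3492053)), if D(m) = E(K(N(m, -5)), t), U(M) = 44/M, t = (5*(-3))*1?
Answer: 169/122009359 ≈ 1.3851e-6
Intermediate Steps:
t = -15 (t = -15*1 = -15)
K(I) = I + I² (K(I) = I² + I = I + I²)
D(m) = m*(1 + m)
1/(D(U(-52)) + (-2770104 + 3492053)) = 1/((44/(-52))*(1 + 44/(-52)) + (-2770104 + 3492053)) = 1/((44*(-1/52))*(1 + 44*(-1/52)) + 721949) = 1/(-11*(1 - 11/13)/13 + 721949) = 1/(-11/13*2/13 + 721949) = 1/(-22/169 + 721949) = 1/(122009359/169) = 169/122009359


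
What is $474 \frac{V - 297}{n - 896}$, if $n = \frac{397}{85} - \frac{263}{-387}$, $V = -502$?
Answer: $\frac{6229095885}{14648963} \approx 425.22$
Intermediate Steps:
$n = \frac{175994}{32895}$ ($n = 397 \cdot \frac{1}{85} - - \frac{263}{387} = \frac{397}{85} + \frac{263}{387} = \frac{175994}{32895} \approx 5.3502$)
$474 \frac{V - 297}{n - 896} = 474 \frac{-502 - 297}{\frac{175994}{32895} - 896} = 474 \left(- \frac{799}{- \frac{29297926}{32895}}\right) = 474 \left(\left(-799\right) \left(- \frac{32895}{29297926}\right)\right) = 474 \cdot \frac{26283105}{29297926} = \frac{6229095885}{14648963}$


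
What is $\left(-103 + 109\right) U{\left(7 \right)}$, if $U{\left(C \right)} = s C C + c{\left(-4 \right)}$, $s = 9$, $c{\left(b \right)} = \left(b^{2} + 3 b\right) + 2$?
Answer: $2682$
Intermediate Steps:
$c{\left(b \right)} = 2 + b^{2} + 3 b$
$U{\left(C \right)} = 6 + 9 C^{2}$ ($U{\left(C \right)} = 9 C C + \left(2 + \left(-4\right)^{2} + 3 \left(-4\right)\right) = 9 C^{2} + \left(2 + 16 - 12\right) = 9 C^{2} + 6 = 6 + 9 C^{2}$)
$\left(-103 + 109\right) U{\left(7 \right)} = \left(-103 + 109\right) \left(6 + 9 \cdot 7^{2}\right) = 6 \left(6 + 9 \cdot 49\right) = 6 \left(6 + 441\right) = 6 \cdot 447 = 2682$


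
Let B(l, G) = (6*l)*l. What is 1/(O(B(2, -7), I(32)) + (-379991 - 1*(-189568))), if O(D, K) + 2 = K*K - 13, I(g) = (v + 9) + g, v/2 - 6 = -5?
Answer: -1/188589 ≈ -5.3025e-6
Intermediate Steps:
v = 2 (v = 12 + 2*(-5) = 12 - 10 = 2)
B(l, G) = 6*l**2
I(g) = 11 + g (I(g) = (2 + 9) + g = 11 + g)
O(D, K) = -15 + K**2 (O(D, K) = -2 + (K*K - 13) = -2 + (K**2 - 13) = -2 + (-13 + K**2) = -15 + K**2)
1/(O(B(2, -7), I(32)) + (-379991 - 1*(-189568))) = 1/((-15 + (11 + 32)**2) + (-379991 - 1*(-189568))) = 1/((-15 + 43**2) + (-379991 + 189568)) = 1/((-15 + 1849) - 190423) = 1/(1834 - 190423) = 1/(-188589) = -1/188589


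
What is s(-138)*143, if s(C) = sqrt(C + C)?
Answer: 286*I*sqrt(69) ≈ 2375.7*I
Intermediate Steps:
s(C) = sqrt(2)*sqrt(C) (s(C) = sqrt(2*C) = sqrt(2)*sqrt(C))
s(-138)*143 = (sqrt(2)*sqrt(-138))*143 = (sqrt(2)*(I*sqrt(138)))*143 = (2*I*sqrt(69))*143 = 286*I*sqrt(69)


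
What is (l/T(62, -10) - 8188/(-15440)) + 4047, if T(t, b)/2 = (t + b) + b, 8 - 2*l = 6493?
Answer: 649927589/162120 ≈ 4008.9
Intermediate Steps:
l = -6485/2 (l = 4 - 1/2*6493 = 4 - 6493/2 = -6485/2 ≈ -3242.5)
T(t, b) = 2*t + 4*b (T(t, b) = 2*((t + b) + b) = 2*((b + t) + b) = 2*(t + 2*b) = 2*t + 4*b)
(l/T(62, -10) - 8188/(-15440)) + 4047 = (-6485/(2*(2*62 + 4*(-10))) - 8188/(-15440)) + 4047 = (-6485/(2*(124 - 40)) - 8188*(-1/15440)) + 4047 = (-6485/2/84 + 2047/3860) + 4047 = (-6485/2*1/84 + 2047/3860) + 4047 = (-6485/168 + 2047/3860) + 4047 = -6172051/162120 + 4047 = 649927589/162120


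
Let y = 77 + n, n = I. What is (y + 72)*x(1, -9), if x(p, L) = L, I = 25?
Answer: -1566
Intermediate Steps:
n = 25
y = 102 (y = 77 + 25 = 102)
(y + 72)*x(1, -9) = (102 + 72)*(-9) = 174*(-9) = -1566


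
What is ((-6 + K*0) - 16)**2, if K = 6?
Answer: 484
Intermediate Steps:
((-6 + K*0) - 16)**2 = ((-6 + 6*0) - 16)**2 = ((-6 + 0) - 16)**2 = (-6 - 16)**2 = (-22)**2 = 484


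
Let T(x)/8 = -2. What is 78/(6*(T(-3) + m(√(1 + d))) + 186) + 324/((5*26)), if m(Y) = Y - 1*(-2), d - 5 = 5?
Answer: 59401/18070 - 13*√11/278 ≈ 3.1322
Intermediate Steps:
d = 10 (d = 5 + 5 = 10)
T(x) = -16 (T(x) = 8*(-2) = -16)
m(Y) = 2 + Y (m(Y) = Y + 2 = 2 + Y)
78/(6*(T(-3) + m(√(1 + d))) + 186) + 324/((5*26)) = 78/(6*(-16 + (2 + √(1 + 10))) + 186) + 324/((5*26)) = 78/(6*(-16 + (2 + √11)) + 186) + 324/130 = 78/(6*(-14 + √11) + 186) + 324*(1/130) = 78/((-84 + 6*√11) + 186) + 162/65 = 78/(102 + 6*√11) + 162/65 = 162/65 + 78/(102 + 6*√11)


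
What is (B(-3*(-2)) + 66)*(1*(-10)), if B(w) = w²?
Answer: -1020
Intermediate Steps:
(B(-3*(-2)) + 66)*(1*(-10)) = ((-3*(-2))² + 66)*(1*(-10)) = (6² + 66)*(-10) = (36 + 66)*(-10) = 102*(-10) = -1020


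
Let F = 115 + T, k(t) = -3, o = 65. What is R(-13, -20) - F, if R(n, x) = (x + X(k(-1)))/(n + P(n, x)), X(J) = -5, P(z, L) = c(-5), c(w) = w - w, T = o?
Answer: -2315/13 ≈ -178.08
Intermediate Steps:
T = 65
c(w) = 0
P(z, L) = 0
F = 180 (F = 115 + 65 = 180)
R(n, x) = (-5 + x)/n (R(n, x) = (x - 5)/(n + 0) = (-5 + x)/n)
R(-13, -20) - F = (-5 - 20)/(-13) - 1*180 = -1/13*(-25) - 180 = 25/13 - 180 = -2315/13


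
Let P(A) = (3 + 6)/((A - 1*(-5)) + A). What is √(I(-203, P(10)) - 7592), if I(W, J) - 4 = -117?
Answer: I*√7705 ≈ 87.778*I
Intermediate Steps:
P(A) = 9/(5 + 2*A) (P(A) = 9/((A + 5) + A) = 9/((5 + A) + A) = 9/(5 + 2*A))
I(W, J) = -113 (I(W, J) = 4 - 117 = -113)
√(I(-203, P(10)) - 7592) = √(-113 - 7592) = √(-7705) = I*√7705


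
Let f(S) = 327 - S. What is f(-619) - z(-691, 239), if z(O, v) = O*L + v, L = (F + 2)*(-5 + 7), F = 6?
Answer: 11763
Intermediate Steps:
L = 16 (L = (6 + 2)*(-5 + 7) = 8*2 = 16)
z(O, v) = v + 16*O (z(O, v) = O*16 + v = 16*O + v = v + 16*O)
f(-619) - z(-691, 239) = (327 - 1*(-619)) - (239 + 16*(-691)) = (327 + 619) - (239 - 11056) = 946 - 1*(-10817) = 946 + 10817 = 11763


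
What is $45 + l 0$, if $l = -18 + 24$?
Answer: $45$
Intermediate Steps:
$l = 6$
$45 + l 0 = 45 + 6 \cdot 0 = 45 + 0 = 45$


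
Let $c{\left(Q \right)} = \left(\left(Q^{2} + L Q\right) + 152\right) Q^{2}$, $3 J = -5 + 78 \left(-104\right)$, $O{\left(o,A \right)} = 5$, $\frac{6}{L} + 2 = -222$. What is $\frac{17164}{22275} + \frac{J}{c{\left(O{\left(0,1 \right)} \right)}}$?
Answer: $\frac{7777532}{49027275} \approx 0.15864$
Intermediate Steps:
$L = - \frac{3}{112}$ ($L = \frac{6}{-2 - 222} = \frac{6}{-224} = 6 \left(- \frac{1}{224}\right) = - \frac{3}{112} \approx -0.026786$)
$J = - \frac{8117}{3}$ ($J = \frac{-5 + 78 \left(-104\right)}{3} = \frac{-5 - 8112}{3} = \frac{1}{3} \left(-8117\right) = - \frac{8117}{3} \approx -2705.7$)
$c{\left(Q \right)} = Q^{2} \left(152 + Q^{2} - \frac{3 Q}{112}\right)$ ($c{\left(Q \right)} = \left(\left(Q^{2} - \frac{3 Q}{112}\right) + 152\right) Q^{2} = \left(152 + Q^{2} - \frac{3 Q}{112}\right) Q^{2} = Q^{2} \left(152 + Q^{2} - \frac{3 Q}{112}\right)$)
$\frac{17164}{22275} + \frac{J}{c{\left(O{\left(0,1 \right)} \right)}} = \frac{17164}{22275} - \frac{8117}{3 \cdot 5^{2} \left(152 + 5^{2} - \frac{15}{112}\right)} = 17164 \cdot \frac{1}{22275} - \frac{8117}{3 \cdot 25 \left(152 + 25 - \frac{15}{112}\right)} = \frac{17164}{22275} - \frac{8117}{3 \cdot 25 \cdot \frac{19809}{112}} = \frac{17164}{22275} - \frac{8117}{3 \cdot \frac{495225}{112}} = \frac{17164}{22275} - \frac{909104}{1485675} = \frac{7777532}{49027275}$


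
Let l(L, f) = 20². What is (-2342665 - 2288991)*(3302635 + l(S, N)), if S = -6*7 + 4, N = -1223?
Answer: -15298521875960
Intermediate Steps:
S = -38 (S = -42 + 4 = -38)
l(L, f) = 400
(-2342665 - 2288991)*(3302635 + l(S, N)) = (-2342665 - 2288991)*(3302635 + 400) = -4631656*3303035 = -15298521875960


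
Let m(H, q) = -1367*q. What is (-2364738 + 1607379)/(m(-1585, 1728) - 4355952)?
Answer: 252453/2239376 ≈ 0.11273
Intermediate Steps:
(-2364738 + 1607379)/(m(-1585, 1728) - 4355952) = (-2364738 + 1607379)/(-1367*1728 - 4355952) = -757359/(-2362176 - 4355952) = -757359/(-6718128) = -757359*(-1/6718128) = 252453/2239376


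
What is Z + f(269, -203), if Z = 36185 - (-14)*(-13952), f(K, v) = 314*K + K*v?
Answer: -129284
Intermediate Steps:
Z = -159143 (Z = 36185 - 1*195328 = 36185 - 195328 = -159143)
Z + f(269, -203) = -159143 + 269*(314 - 203) = -159143 + 269*111 = -159143 + 29859 = -129284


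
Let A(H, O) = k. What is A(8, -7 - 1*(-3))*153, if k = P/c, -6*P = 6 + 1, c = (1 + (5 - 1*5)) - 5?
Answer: 357/8 ≈ 44.625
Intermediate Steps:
c = -4 (c = (1 + (5 - 5)) - 5 = (1 + 0) - 5 = 1 - 5 = -4)
P = -7/6 (P = -(6 + 1)/6 = -1/6*7 = -7/6 ≈ -1.1667)
k = 7/24 (k = -7/6/(-4) = -7/6*(-1/4) = 7/24 ≈ 0.29167)
A(H, O) = 7/24
A(8, -7 - 1*(-3))*153 = (7/24)*153 = 357/8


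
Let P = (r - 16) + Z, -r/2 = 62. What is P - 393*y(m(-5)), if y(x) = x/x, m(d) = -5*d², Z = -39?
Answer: -572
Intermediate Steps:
r = -124 (r = -2*62 = -124)
y(x) = 1
P = -179 (P = (-124 - 16) - 39 = -140 - 39 = -179)
P - 393*y(m(-5)) = -179 - 393*1 = -179 - 393 = -572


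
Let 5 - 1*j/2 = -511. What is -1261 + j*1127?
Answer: 1161803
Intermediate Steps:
j = 1032 (j = 10 - 2*(-511) = 10 + 1022 = 1032)
-1261 + j*1127 = -1261 + 1032*1127 = -1261 + 1163064 = 1161803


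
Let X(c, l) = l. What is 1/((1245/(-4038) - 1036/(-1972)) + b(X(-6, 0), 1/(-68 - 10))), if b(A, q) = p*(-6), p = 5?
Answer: -663578/19763321 ≈ -0.033576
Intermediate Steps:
b(A, q) = -30 (b(A, q) = 5*(-6) = -30)
1/((1245/(-4038) - 1036/(-1972)) + b(X(-6, 0), 1/(-68 - 10))) = 1/((1245/(-4038) - 1036/(-1972)) - 30) = 1/((1245*(-1/4038) - 1036*(-1/1972)) - 30) = 1/((-415/1346 + 259/493) - 30) = 1/(144019/663578 - 30) = 1/(-19763321/663578) = -663578/19763321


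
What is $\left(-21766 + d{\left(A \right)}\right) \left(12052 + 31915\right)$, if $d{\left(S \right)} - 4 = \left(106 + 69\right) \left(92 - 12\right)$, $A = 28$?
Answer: $-341271854$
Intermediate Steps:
$d{\left(S \right)} = 14004$ ($d{\left(S \right)} = 4 + \left(106 + 69\right) \left(92 - 12\right) = 4 + 175 \cdot 80 = 4 + 14000 = 14004$)
$\left(-21766 + d{\left(A \right)}\right) \left(12052 + 31915\right) = \left(-21766 + 14004\right) \left(12052 + 31915\right) = \left(-7762\right) 43967 = -341271854$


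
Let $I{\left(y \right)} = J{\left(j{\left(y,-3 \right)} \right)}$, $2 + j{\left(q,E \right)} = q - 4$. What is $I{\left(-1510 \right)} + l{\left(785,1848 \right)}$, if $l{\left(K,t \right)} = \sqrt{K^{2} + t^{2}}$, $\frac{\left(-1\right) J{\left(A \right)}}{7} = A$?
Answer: $10612 + \sqrt{4031329} \approx 12620.0$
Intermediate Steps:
$j{\left(q,E \right)} = -6 + q$ ($j{\left(q,E \right)} = -2 + \left(q - 4\right) = -2 + \left(-4 + q\right) = -6 + q$)
$J{\left(A \right)} = - 7 A$
$I{\left(y \right)} = 42 - 7 y$ ($I{\left(y \right)} = - 7 \left(-6 + y\right) = 42 - 7 y$)
$I{\left(-1510 \right)} + l{\left(785,1848 \right)} = \left(42 - -10570\right) + \sqrt{785^{2} + 1848^{2}} = \left(42 + 10570\right) + \sqrt{616225 + 3415104} = 10612 + \sqrt{4031329}$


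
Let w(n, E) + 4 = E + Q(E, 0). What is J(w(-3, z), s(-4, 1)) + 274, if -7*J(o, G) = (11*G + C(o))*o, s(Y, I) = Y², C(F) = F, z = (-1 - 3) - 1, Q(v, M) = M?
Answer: 3421/7 ≈ 488.71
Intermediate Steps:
z = -5 (z = -4 - 1 = -5)
w(n, E) = -4 + E (w(n, E) = -4 + (E + 0) = -4 + E)
J(o, G) = -o*(o + 11*G)/7 (J(o, G) = -(11*G + o)*o/7 = -(o + 11*G)*o/7 = -o*(o + 11*G)/7)
J(w(-3, z), s(-4, 1)) + 274 = -(-4 - 5)*((-4 - 5) + 11*(-4)²)/7 + 274 = -⅐*(-9)*(-9 + 11*16) + 274 = -⅐*(-9)*(-9 + 176) + 274 = -⅐*(-9)*167 + 274 = 1503/7 + 274 = 3421/7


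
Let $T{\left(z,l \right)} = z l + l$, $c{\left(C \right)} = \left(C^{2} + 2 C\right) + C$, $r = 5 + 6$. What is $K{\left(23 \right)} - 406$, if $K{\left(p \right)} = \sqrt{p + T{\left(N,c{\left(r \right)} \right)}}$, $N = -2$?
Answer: $-406 + i \sqrt{131} \approx -406.0 + 11.446 i$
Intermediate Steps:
$r = 11$
$c{\left(C \right)} = C^{2} + 3 C$
$T{\left(z,l \right)} = l + l z$ ($T{\left(z,l \right)} = l z + l = l + l z$)
$K{\left(p \right)} = \sqrt{-154 + p}$ ($K{\left(p \right)} = \sqrt{p + 11 \left(3 + 11\right) \left(1 - 2\right)} = \sqrt{p + 11 \cdot 14 \left(-1\right)} = \sqrt{p + 154 \left(-1\right)} = \sqrt{p - 154} = \sqrt{-154 + p}$)
$K{\left(23 \right)} - 406 = \sqrt{-154 + 23} - 406 = \sqrt{-131} - 406 = i \sqrt{131} - 406 = -406 + i \sqrt{131}$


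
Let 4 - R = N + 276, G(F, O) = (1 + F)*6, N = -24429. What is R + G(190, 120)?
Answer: 25303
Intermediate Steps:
G(F, O) = 6 + 6*F
R = 24157 (R = 4 - (-24429 + 276) = 4 - 1*(-24153) = 4 + 24153 = 24157)
R + G(190, 120) = 24157 + (6 + 6*190) = 24157 + (6 + 1140) = 24157 + 1146 = 25303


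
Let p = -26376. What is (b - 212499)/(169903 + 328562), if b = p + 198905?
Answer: -7994/99693 ≈ -0.080186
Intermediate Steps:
b = 172529 (b = -26376 + 198905 = 172529)
(b - 212499)/(169903 + 328562) = (172529 - 212499)/(169903 + 328562) = -39970/498465 = -39970*1/498465 = -7994/99693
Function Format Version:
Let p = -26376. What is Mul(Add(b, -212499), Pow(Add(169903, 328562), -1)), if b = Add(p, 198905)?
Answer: Rational(-7994, 99693) ≈ -0.080186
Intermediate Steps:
b = 172529 (b = Add(-26376, 198905) = 172529)
Mul(Add(b, -212499), Pow(Add(169903, 328562), -1)) = Mul(Add(172529, -212499), Pow(Add(169903, 328562), -1)) = Mul(-39970, Pow(498465, -1)) = Mul(-39970, Rational(1, 498465)) = Rational(-7994, 99693)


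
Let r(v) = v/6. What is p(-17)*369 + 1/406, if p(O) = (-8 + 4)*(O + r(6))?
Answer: 9588097/406 ≈ 23616.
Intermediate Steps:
r(v) = v/6 (r(v) = v*(⅙) = v/6)
p(O) = -4 - 4*O (p(O) = (-8 + 4)*(O + (⅙)*6) = -4*(O + 1) = -4*(1 + O) = -4 - 4*O)
p(-17)*369 + 1/406 = (-4 - 4*(-17))*369 + 1/406 = (-4 + 68)*369 + 1/406 = 64*369 + 1/406 = 23616 + 1/406 = 9588097/406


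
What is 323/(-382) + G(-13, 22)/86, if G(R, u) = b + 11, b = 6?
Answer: -5321/8213 ≈ -0.64787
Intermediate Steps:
G(R, u) = 17 (G(R, u) = 6 + 11 = 17)
323/(-382) + G(-13, 22)/86 = 323/(-382) + 17/86 = 323*(-1/382) + 17*(1/86) = -323/382 + 17/86 = -5321/8213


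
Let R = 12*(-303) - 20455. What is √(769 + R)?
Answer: 13*I*√138 ≈ 152.72*I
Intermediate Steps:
R = -24091 (R = -3636 - 20455 = -24091)
√(769 + R) = √(769 - 24091) = √(-23322) = 13*I*√138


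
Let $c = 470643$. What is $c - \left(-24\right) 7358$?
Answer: $647235$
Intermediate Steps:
$c - \left(-24\right) 7358 = 470643 - \left(-24\right) 7358 = 470643 - -176592 = 470643 + 176592 = 647235$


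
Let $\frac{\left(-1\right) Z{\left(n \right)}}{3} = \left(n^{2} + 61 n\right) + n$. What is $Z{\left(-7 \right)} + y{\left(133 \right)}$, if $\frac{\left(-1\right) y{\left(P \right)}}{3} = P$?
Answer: $756$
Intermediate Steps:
$Z{\left(n \right)} = - 186 n - 3 n^{2}$ ($Z{\left(n \right)} = - 3 \left(\left(n^{2} + 61 n\right) + n\right) = - 3 \left(n^{2} + 62 n\right) = - 186 n - 3 n^{2}$)
$y{\left(P \right)} = - 3 P$
$Z{\left(-7 \right)} + y{\left(133 \right)} = \left(-3\right) \left(-7\right) \left(62 - 7\right) - 399 = \left(-3\right) \left(-7\right) 55 - 399 = 1155 - 399 = 756$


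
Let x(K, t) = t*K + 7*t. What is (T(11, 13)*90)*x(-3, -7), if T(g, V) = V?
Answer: -32760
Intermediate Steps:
x(K, t) = 7*t + K*t (x(K, t) = K*t + 7*t = 7*t + K*t)
(T(11, 13)*90)*x(-3, -7) = (13*90)*(-7*(7 - 3)) = 1170*(-7*4) = 1170*(-28) = -32760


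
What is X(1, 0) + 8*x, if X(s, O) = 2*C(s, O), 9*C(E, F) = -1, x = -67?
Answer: -4826/9 ≈ -536.22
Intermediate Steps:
C(E, F) = -1/9 (C(E, F) = (1/9)*(-1) = -1/9)
X(s, O) = -2/9 (X(s, O) = 2*(-1/9) = -2/9)
X(1, 0) + 8*x = -2/9 + 8*(-67) = -2/9 - 536 = -4826/9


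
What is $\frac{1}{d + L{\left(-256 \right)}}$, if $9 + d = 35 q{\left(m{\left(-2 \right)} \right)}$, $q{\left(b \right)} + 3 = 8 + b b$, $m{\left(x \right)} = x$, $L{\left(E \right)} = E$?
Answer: $\frac{1}{50} \approx 0.02$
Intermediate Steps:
$q{\left(b \right)} = 5 + b^{2}$ ($q{\left(b \right)} = -3 + \left(8 + b b\right) = -3 + \left(8 + b^{2}\right) = 5 + b^{2}$)
$d = 306$ ($d = -9 + 35 \left(5 + \left(-2\right)^{2}\right) = -9 + 35 \left(5 + 4\right) = -9 + 35 \cdot 9 = -9 + 315 = 306$)
$\frac{1}{d + L{\left(-256 \right)}} = \frac{1}{306 - 256} = \frac{1}{50}$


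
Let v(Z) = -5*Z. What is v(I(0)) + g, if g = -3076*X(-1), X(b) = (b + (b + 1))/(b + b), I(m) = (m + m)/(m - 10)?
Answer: -1538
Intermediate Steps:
I(m) = 2*m/(-10 + m) (I(m) = (2*m)/(-10 + m) = 2*m/(-10 + m))
X(b) = (1 + 2*b)/(2*b) (X(b) = (b + (1 + b))/((2*b)) = (1 + 2*b)*(1/(2*b)) = (1 + 2*b)/(2*b))
g = -1538 (g = -3076*(½ - 1)/(-1) = -(-3076)*(-1)/2 = -3076*½ = -1538)
v(I(0)) + g = -10*0/(-10 + 0) - 1538 = -10*0/(-10) - 1538 = -10*0*(-1)/10 - 1538 = -5*0 - 1538 = 0 - 1538 = -1538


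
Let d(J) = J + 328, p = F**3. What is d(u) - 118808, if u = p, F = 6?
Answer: -118264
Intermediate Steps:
p = 216 (p = 6**3 = 216)
u = 216
d(J) = 328 + J
d(u) - 118808 = (328 + 216) - 118808 = 544 - 118808 = -118264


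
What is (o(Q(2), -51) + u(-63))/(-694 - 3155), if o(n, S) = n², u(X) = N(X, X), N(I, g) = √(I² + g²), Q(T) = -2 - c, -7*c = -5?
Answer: -361/188601 - 21*√2/1283 ≈ -0.025062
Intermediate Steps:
c = 5/7 (c = -⅐*(-5) = 5/7 ≈ 0.71429)
Q(T) = -19/7 (Q(T) = -2 - 1*5/7 = -2 - 5/7 = -19/7)
u(X) = √2*√(X²) (u(X) = √(X² + X²) = √(2*X²) = √2*√(X²))
(o(Q(2), -51) + u(-63))/(-694 - 3155) = ((-19/7)² + √2*√((-63)²))/(-694 - 3155) = (361/49 + √2*√3969)/(-3849) = (361/49 + √2*63)*(-1/3849) = (361/49 + 63*√2)*(-1/3849) = -361/188601 - 21*√2/1283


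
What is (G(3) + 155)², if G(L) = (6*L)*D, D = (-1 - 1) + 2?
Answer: 24025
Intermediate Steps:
D = 0 (D = -2 + 2 = 0)
G(L) = 0 (G(L) = (6*L)*0 = 0)
(G(3) + 155)² = (0 + 155)² = 155² = 24025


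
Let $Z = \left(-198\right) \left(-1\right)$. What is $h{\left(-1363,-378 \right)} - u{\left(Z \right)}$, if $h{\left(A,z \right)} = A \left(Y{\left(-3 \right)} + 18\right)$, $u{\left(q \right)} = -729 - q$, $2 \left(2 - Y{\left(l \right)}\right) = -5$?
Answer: $- \frac{59481}{2} \approx -29741.0$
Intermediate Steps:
$Y{\left(l \right)} = \frac{9}{2}$ ($Y{\left(l \right)} = 2 - - \frac{5}{2} = 2 + \frac{5}{2} = \frac{9}{2}$)
$Z = 198$
$h{\left(A,z \right)} = \frac{45 A}{2}$ ($h{\left(A,z \right)} = A \left(\frac{9}{2} + 18\right) = A \frac{45}{2} = \frac{45 A}{2}$)
$h{\left(-1363,-378 \right)} - u{\left(Z \right)} = \frac{45}{2} \left(-1363\right) - \left(-729 - 198\right) = - \frac{61335}{2} - \left(-729 - 198\right) = - \frac{61335}{2} - -927 = - \frac{61335}{2} + 927 = - \frac{59481}{2}$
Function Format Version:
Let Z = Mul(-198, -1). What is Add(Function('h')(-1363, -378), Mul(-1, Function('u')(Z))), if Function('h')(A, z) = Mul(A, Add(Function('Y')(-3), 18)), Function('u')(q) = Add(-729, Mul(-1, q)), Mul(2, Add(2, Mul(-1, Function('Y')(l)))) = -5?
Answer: Rational(-59481, 2) ≈ -29741.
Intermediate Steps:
Function('Y')(l) = Rational(9, 2) (Function('Y')(l) = Add(2, Mul(Rational(-1, 2), -5)) = Add(2, Rational(5, 2)) = Rational(9, 2))
Z = 198
Function('h')(A, z) = Mul(Rational(45, 2), A) (Function('h')(A, z) = Mul(A, Add(Rational(9, 2), 18)) = Mul(A, Rational(45, 2)) = Mul(Rational(45, 2), A))
Add(Function('h')(-1363, -378), Mul(-1, Function('u')(Z))) = Add(Mul(Rational(45, 2), -1363), Mul(-1, Add(-729, Mul(-1, 198)))) = Add(Rational(-61335, 2), Mul(-1, Add(-729, -198))) = Add(Rational(-61335, 2), Mul(-1, -927)) = Add(Rational(-61335, 2), 927) = Rational(-59481, 2)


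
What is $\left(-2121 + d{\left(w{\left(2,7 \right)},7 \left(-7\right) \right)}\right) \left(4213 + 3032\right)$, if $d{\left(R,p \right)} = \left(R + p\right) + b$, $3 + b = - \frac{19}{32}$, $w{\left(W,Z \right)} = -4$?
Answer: $- \frac{504853335}{32} \approx -1.5777 \cdot 10^{7}$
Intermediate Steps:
$b = - \frac{115}{32}$ ($b = -3 - \frac{19}{32} = - \frac{115}{32} \approx -3.5938$)
$d{\left(R,p \right)} = - \frac{115}{32} + R + p$ ($d{\left(R,p \right)} = \left(R + p\right) - \frac{115}{32} = - \frac{115}{32} + R + p$)
$\left(-2121 + d{\left(w{\left(2,7 \right)},7 \left(-7\right) \right)}\right) \left(4213 + 3032\right) = \left(-2121 - \frac{1811}{32}\right) \left(4213 + 3032\right) = \left(-2121 - \frac{1811}{32}\right) 7245 = \left(- \frac{69683}{32}\right) 7245 = - \frac{504853335}{32}$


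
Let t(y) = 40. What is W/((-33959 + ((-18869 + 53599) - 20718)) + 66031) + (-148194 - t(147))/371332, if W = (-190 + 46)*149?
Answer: -1849814381/2139057986 ≈ -0.86478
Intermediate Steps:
W = -21456 (W = -144*149 = -21456)
W/((-33959 + ((-18869 + 53599) - 20718)) + 66031) + (-148194 - t(147))/371332 = -21456/((-33959 + ((-18869 + 53599) - 20718)) + 66031) + (-148194 - 1*40)/371332 = -21456/((-33959 + (34730 - 20718)) + 66031) + (-148194 - 40)*(1/371332) = -21456/((-33959 + 14012) + 66031) - 148234*1/371332 = -21456/(-19947 + 66031) - 74117/185666 = -21456/46084 - 74117/185666 = -21456*1/46084 - 74117/185666 = -5364/11521 - 74117/185666 = -1849814381/2139057986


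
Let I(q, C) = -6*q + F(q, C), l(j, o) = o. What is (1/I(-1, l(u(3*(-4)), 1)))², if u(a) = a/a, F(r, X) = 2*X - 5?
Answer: ⅑ ≈ 0.11111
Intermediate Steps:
F(r, X) = -5 + 2*X
u(a) = 1
I(q, C) = -5 - 6*q + 2*C (I(q, C) = -6*q + (-5 + 2*C) = -5 - 6*q + 2*C)
(1/I(-1, l(u(3*(-4)), 1)))² = (1/(-5 - 6*(-1) + 2*1))² = (1/(-5 + 6 + 2))² = (1/3)² = (⅓)² = ⅑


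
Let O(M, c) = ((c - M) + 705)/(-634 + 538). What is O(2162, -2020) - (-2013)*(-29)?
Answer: -1866905/32 ≈ -58341.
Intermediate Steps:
O(M, c) = -235/32 - c/96 + M/96 (O(M, c) = (705 + c - M)/(-96) = (705 + c - M)*(-1/96) = -235/32 - c/96 + M/96)
O(2162, -2020) - (-2013)*(-29) = (-235/32 - 1/96*(-2020) + (1/96)*2162) - (-2013)*(-29) = (-235/32 + 505/24 + 1081/48) - 1*58377 = 1159/32 - 58377 = -1866905/32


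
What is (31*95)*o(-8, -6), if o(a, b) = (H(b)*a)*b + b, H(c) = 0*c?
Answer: -17670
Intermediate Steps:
H(c) = 0
o(a, b) = b (o(a, b) = (0*a)*b + b = 0*b + b = 0 + b = b)
(31*95)*o(-8, -6) = (31*95)*(-6) = 2945*(-6) = -17670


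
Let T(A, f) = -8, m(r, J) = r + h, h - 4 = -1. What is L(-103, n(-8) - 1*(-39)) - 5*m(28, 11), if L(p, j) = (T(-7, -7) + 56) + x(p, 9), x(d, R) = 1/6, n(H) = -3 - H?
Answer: -641/6 ≈ -106.83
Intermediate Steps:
h = 3 (h = 4 - 1 = 3)
m(r, J) = 3 + r (m(r, J) = r + 3 = 3 + r)
x(d, R) = ⅙
L(p, j) = 289/6 (L(p, j) = (-8 + 56) + ⅙ = 48 + ⅙ = 289/6)
L(-103, n(-8) - 1*(-39)) - 5*m(28, 11) = 289/6 - 5*(3 + 28) = 289/6 - 5*31 = 289/6 - 1*155 = 289/6 - 155 = -641/6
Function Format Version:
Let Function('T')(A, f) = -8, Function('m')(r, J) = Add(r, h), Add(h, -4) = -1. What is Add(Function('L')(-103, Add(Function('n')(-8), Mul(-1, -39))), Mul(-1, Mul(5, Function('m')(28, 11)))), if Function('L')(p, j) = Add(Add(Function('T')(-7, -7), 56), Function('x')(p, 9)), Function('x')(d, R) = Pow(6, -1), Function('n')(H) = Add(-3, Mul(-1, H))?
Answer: Rational(-641, 6) ≈ -106.83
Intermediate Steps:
h = 3 (h = Add(4, -1) = 3)
Function('m')(r, J) = Add(3, r) (Function('m')(r, J) = Add(r, 3) = Add(3, r))
Function('x')(d, R) = Rational(1, 6)
Function('L')(p, j) = Rational(289, 6) (Function('L')(p, j) = Add(Add(-8, 56), Rational(1, 6)) = Add(48, Rational(1, 6)) = Rational(289, 6))
Add(Function('L')(-103, Add(Function('n')(-8), Mul(-1, -39))), Mul(-1, Mul(5, Function('m')(28, 11)))) = Add(Rational(289, 6), Mul(-1, Mul(5, Add(3, 28)))) = Add(Rational(289, 6), Mul(-1, Mul(5, 31))) = Add(Rational(289, 6), Mul(-1, 155)) = Add(Rational(289, 6), -155) = Rational(-641, 6)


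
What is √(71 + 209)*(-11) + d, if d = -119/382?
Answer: -119/382 - 22*√70 ≈ -184.38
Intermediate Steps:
d = -119/382 (d = -119*1/382 = -119/382 ≈ -0.31152)
√(71 + 209)*(-11) + d = √(71 + 209)*(-11) - 119/382 = √280*(-11) - 119/382 = (2*√70)*(-11) - 119/382 = -22*√70 - 119/382 = -119/382 - 22*√70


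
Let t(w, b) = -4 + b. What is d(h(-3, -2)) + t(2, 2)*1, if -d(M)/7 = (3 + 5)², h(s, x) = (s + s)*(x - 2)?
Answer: -450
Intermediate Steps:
h(s, x) = 2*s*(-2 + x) (h(s, x) = (2*s)*(-2 + x) = 2*s*(-2 + x))
d(M) = -448 (d(M) = -7*(3 + 5)² = -7*8² = -7*64 = -448)
d(h(-3, -2)) + t(2, 2)*1 = -448 + (-4 + 2)*1 = -448 - 2*1 = -448 - 2 = -450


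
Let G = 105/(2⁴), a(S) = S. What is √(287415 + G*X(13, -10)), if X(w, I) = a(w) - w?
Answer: 3*√31935 ≈ 536.11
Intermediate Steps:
G = 105/16 ≈ 6.5625
X(w, I) = 0 (X(w, I) = w - w = 0)
√(287415 + G*X(13, -10)) = √(287415 + (105/16)*0) = √(287415 + 0) = √287415 = 3*√31935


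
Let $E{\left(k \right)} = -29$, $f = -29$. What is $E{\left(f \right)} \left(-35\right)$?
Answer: $1015$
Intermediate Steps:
$E{\left(f \right)} \left(-35\right) = \left(-29\right) \left(-35\right) = 1015$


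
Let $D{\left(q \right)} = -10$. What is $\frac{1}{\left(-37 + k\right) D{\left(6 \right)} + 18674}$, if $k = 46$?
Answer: $\frac{1}{18584} \approx 5.381 \cdot 10^{-5}$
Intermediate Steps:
$\frac{1}{\left(-37 + k\right) D{\left(6 \right)} + 18674} = \frac{1}{\left(-37 + 46\right) \left(-10\right) + 18674} = \frac{1}{9 \left(-10\right) + 18674} = \frac{1}{-90 + 18674} = \frac{1}{18584}$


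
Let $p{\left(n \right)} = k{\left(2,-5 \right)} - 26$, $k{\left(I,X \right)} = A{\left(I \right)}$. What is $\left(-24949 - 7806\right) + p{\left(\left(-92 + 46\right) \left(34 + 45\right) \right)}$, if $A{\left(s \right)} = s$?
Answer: $-32779$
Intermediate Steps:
$k{\left(I,X \right)} = I$
$p{\left(n \right)} = -24$ ($p{\left(n \right)} = 2 - 26 = -24$)
$\left(-24949 - 7806\right) + p{\left(\left(-92 + 46\right) \left(34 + 45\right) \right)} = \left(-24949 - 7806\right) - 24 = -32755 - 24 = -32779$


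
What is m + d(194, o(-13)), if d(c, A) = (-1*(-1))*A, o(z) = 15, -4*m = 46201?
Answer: -46141/4 ≈ -11535.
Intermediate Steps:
m = -46201/4 (m = -¼*46201 = -46201/4 ≈ -11550.)
d(c, A) = A (d(c, A) = 1*A = A)
m + d(194, o(-13)) = -46201/4 + 15 = -46141/4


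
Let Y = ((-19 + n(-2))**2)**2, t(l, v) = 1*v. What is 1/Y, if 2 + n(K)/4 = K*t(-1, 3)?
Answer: 1/6765201 ≈ 1.4782e-7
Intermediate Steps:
t(l, v) = v
n(K) = -8 + 12*K (n(K) = -8 + 4*(K*3) = -8 + 4*(3*K) = -8 + 12*K)
Y = 6765201 (Y = ((-19 + (-8 + 12*(-2)))**2)**2 = ((-19 + (-8 - 24))**2)**2 = ((-19 - 32)**2)**2 = ((-51)**2)**2 = 2601**2 = 6765201)
1/Y = 1/6765201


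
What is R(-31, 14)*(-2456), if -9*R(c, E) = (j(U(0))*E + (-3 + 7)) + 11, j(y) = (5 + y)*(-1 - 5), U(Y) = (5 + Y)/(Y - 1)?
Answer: 12280/3 ≈ 4093.3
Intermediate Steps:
U(Y) = (5 + Y)/(-1 + Y)
j(y) = -30 - 6*y (j(y) = (5 + y)*(-6) = -30 - 6*y)
R(c, E) = -5/3 (R(c, E) = -(((-30 - 6*(5 + 0)/(-1 + 0))*E + (-3 + 7)) + 11)/9 = -(((-30 - 6*5/(-1))*E + 4) + 11)/9 = -(((-30 - (-6)*5)*E + 4) + 11)/9 = -(((-30 - 6*(-5))*E + 4) + 11)/9 = -(((-30 + 30)*E + 4) + 11)/9 = -((0*E + 4) + 11)/9 = -((0 + 4) + 11)/9 = -(4 + 11)/9 = -⅑*15 = -5/3)
R(-31, 14)*(-2456) = -5/3*(-2456) = 12280/3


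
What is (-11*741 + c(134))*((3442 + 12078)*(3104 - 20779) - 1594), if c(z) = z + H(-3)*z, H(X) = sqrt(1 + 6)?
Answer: 2199204151098 - 36758557596*sqrt(7) ≈ 2.1020e+12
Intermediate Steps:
H(X) = sqrt(7)
c(z) = z + z*sqrt(7) (c(z) = z + sqrt(7)*z = z + z*sqrt(7))
(-11*741 + c(134))*((3442 + 12078)*(3104 - 20779) - 1594) = (-11*741 + 134*(1 + sqrt(7)))*((3442 + 12078)*(3104 - 20779) - 1594) = (-8151 + (134 + 134*sqrt(7)))*(15520*(-17675) - 1594) = (-8017 + 134*sqrt(7))*(-274316000 - 1594) = (-8017 + 134*sqrt(7))*(-274317594) = 2199204151098 - 36758557596*sqrt(7)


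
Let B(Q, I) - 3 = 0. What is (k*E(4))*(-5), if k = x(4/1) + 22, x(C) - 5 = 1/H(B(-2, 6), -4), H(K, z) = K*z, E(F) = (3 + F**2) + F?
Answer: -37145/12 ≈ -3095.4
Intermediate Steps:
B(Q, I) = 3 (B(Q, I) = 3 + 0 = 3)
E(F) = 3 + F + F**2
x(C) = 59/12 (x(C) = 5 + 1/(3*(-4)) = 5 + 1/(-12) = 5 - 1/12 = 59/12)
k = 323/12 (k = 59/12 + 22 = 323/12 ≈ 26.917)
(k*E(4))*(-5) = (323*(3 + 4 + 4**2)/12)*(-5) = (323*(3 + 4 + 16)/12)*(-5) = ((323/12)*23)*(-5) = (7429/12)*(-5) = -37145/12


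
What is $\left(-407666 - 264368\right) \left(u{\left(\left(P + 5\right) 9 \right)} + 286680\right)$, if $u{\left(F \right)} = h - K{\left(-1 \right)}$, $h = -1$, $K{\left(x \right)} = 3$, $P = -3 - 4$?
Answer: $-192656018984$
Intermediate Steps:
$P = -7$ ($P = -3 - 4 = -7$)
$u{\left(F \right)} = -4$ ($u{\left(F \right)} = -1 - 3 = -4$)
$\left(-407666 - 264368\right) \left(u{\left(\left(P + 5\right) 9 \right)} + 286680\right) = \left(-407666 - 264368\right) \left(-4 + 286680\right) = \left(-407666 - 264368\right) 286676 = \left(-672034\right) 286676 = -192656018984$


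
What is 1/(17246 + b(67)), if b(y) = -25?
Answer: 1/17221 ≈ 5.8069e-5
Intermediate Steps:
1/(17246 + b(67)) = 1/(17246 - 25) = 1/17221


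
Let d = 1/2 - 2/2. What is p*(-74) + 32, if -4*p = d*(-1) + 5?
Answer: 535/4 ≈ 133.75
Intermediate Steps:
d = -½ (d = 1*(½) - 2*½ = ½ - 1 = -½ ≈ -0.50000)
p = -11/8 (p = -(-½*(-1) + 5)/4 = -(½ + 5)/4 = -¼*11/2 = -11/8 ≈ -1.3750)
p*(-74) + 32 = -11/8*(-74) + 32 = 407/4 + 32 = 535/4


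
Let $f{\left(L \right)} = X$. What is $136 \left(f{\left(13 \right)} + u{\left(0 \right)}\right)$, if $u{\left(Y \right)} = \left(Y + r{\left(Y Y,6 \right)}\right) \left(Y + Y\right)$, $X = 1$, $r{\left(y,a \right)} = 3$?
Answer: $136$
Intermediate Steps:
$f{\left(L \right)} = 1$
$u{\left(Y \right)} = 2 Y \left(3 + Y\right)$ ($u{\left(Y \right)} = \left(Y + 3\right) \left(Y + Y\right) = \left(3 + Y\right) 2 Y = 2 Y \left(3 + Y\right)$)
$136 \left(f{\left(13 \right)} + u{\left(0 \right)}\right) = 136 \left(1 + 2 \cdot 0 \left(3 + 0\right)\right) = 136 \left(1 + 2 \cdot 0 \cdot 3\right) = 136 \left(1 + 0\right) = 136 \cdot 1 = 136$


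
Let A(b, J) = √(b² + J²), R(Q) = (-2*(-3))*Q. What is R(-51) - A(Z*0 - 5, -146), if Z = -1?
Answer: -306 - √21341 ≈ -452.09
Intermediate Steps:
R(Q) = 6*Q
A(b, J) = √(J² + b²)
R(-51) - A(Z*0 - 5, -146) = 6*(-51) - √((-146)² + (-1*0 - 5)²) = -306 - √(21316 + (0 - 5)²) = -306 - √(21316 + (-5)²) = -306 - √(21316 + 25) = -306 - √21341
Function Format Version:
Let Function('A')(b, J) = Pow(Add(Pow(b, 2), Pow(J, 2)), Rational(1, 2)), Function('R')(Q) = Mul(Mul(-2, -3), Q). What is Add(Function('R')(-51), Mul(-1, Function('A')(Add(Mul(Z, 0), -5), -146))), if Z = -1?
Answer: Add(-306, Mul(-1, Pow(21341, Rational(1, 2)))) ≈ -452.09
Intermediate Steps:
Function('R')(Q) = Mul(6, Q)
Function('A')(b, J) = Pow(Add(Pow(J, 2), Pow(b, 2)), Rational(1, 2))
Add(Function('R')(-51), Mul(-1, Function('A')(Add(Mul(Z, 0), -5), -146))) = Add(Mul(6, -51), Mul(-1, Pow(Add(Pow(-146, 2), Pow(Add(Mul(-1, 0), -5), 2)), Rational(1, 2)))) = Add(-306, Mul(-1, Pow(Add(21316, Pow(Add(0, -5), 2)), Rational(1, 2)))) = Add(-306, Mul(-1, Pow(Add(21316, Pow(-5, 2)), Rational(1, 2)))) = Add(-306, Mul(-1, Pow(Add(21316, 25), Rational(1, 2)))) = Add(-306, Mul(-1, Pow(21341, Rational(1, 2))))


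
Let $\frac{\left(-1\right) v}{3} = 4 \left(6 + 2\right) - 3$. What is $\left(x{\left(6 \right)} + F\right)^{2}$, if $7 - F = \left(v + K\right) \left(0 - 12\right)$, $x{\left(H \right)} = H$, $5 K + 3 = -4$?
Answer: $\frac{27447121}{25} \approx 1.0979 \cdot 10^{6}$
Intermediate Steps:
$K = - \frac{7}{5}$ ($K = - \frac{3}{5} + \frac{1}{5} \left(-4\right) = - \frac{3}{5} - \frac{4}{5} = - \frac{7}{5} \approx -1.4$)
$v = -87$ ($v = - 3 \left(4 \left(6 + 2\right) - 3\right) = - 3 \left(4 \cdot 8 - 3\right) = - 3 \left(32 - 3\right) = \left(-3\right) 29 = -87$)
$F = - \frac{5269}{5}$ ($F = 7 - \left(-87 - \frac{7}{5}\right) \left(0 - 12\right) = 7 - \left(- \frac{442}{5}\right) \left(-12\right) = 7 - \frac{5304}{5} = - \frac{5269}{5} \approx -1053.8$)
$\left(x{\left(6 \right)} + F\right)^{2} = \left(6 - \frac{5269}{5}\right)^{2} = \left(- \frac{5239}{5}\right)^{2} = \frac{27447121}{25}$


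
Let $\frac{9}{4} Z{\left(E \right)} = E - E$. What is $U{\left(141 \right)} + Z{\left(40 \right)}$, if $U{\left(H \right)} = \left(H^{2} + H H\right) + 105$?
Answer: $39867$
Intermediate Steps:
$U{\left(H \right)} = 105 + 2 H^{2}$ ($U{\left(H \right)} = \left(H^{2} + H^{2}\right) + 105 = 2 H^{2} + 105 = 105 + 2 H^{2}$)
$Z{\left(E \right)} = 0$ ($Z{\left(E \right)} = \frac{4 \left(E - E\right)}{9} = \frac{4}{9} \cdot 0 = 0$)
$U{\left(141 \right)} + Z{\left(40 \right)} = \left(105 + 2 \cdot 141^{2}\right) + 0 = \left(105 + 2 \cdot 19881\right) + 0 = \left(105 + 39762\right) + 0 = 39867 + 0 = 39867$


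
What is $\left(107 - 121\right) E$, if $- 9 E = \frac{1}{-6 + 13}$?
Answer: $\frac{2}{9} \approx 0.22222$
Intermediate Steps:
$E = - \frac{1}{63}$ ($E = - \frac{1}{9 \left(-6 + 13\right)} = - \frac{1}{9 \cdot 7} = \left(- \frac{1}{9}\right) \frac{1}{7} = - \frac{1}{63} \approx -0.015873$)
$\left(107 - 121\right) E = \left(107 - 121\right) \left(- \frac{1}{63}\right) = \left(-14\right) \left(- \frac{1}{63}\right) = \frac{2}{9}$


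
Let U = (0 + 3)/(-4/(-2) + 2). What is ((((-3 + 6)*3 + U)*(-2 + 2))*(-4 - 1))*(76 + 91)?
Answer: 0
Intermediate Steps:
U = ¾ (U = 3/(-4*(-½) + 2) = 3/(2 + 2) = 3/4 = 3*(¼) = ¾ ≈ 0.75000)
((((-3 + 6)*3 + U)*(-2 + 2))*(-4 - 1))*(76 + 91) = ((((-3 + 6)*3 + ¾)*(-2 + 2))*(-4 - 1))*(76 + 91) = (((3*3 + ¾)*0)*(-5))*167 = (((9 + ¾)*0)*(-5))*167 = (((39/4)*0)*(-5))*167 = (0*(-5))*167 = 0*167 = 0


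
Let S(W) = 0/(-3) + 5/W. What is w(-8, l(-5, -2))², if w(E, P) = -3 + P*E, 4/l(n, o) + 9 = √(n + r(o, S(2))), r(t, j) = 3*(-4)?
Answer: (-64*I - 15*√17)/(9*√17 + 32*I) ≈ -1.8088 - 0.16486*I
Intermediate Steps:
S(W) = 5/W (S(W) = 0*(-⅓) + 5/W = 0 + 5/W = 5/W)
r(t, j) = -12
l(n, o) = 4/(-9 + √(-12 + n)) (l(n, o) = 4/(-9 + √(n - 12)) = 4/(-9 + √(-12 + n)))
w(E, P) = -3 + E*P
w(-8, l(-5, -2))² = (-3 - 32/(-9 + √(-12 - 5)))² = (-3 - 32/(-9 + √(-17)))² = (-3 - 32/(-9 + I*√17))²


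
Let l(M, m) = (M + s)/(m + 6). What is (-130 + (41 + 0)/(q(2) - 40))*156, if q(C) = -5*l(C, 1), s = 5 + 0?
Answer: -306332/15 ≈ -20422.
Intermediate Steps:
s = 5
l(M, m) = (5 + M)/(6 + m) (l(M, m) = (M + 5)/(m + 6) = (5 + M)/(6 + m))
q(C) = -25/7 - 5*C/7 (q(C) = -5*(5 + C)/(6 + 1) = -5*(5 + C)/7 = -5*(5/7 + C/7) = -25/7 - 5*C/7)
(-130 + (41 + 0)/(q(2) - 40))*156 = (-130 + (41 + 0)/((-25/7 - 5/7*2) - 40))*156 = (-130 + 41/((-25/7 - 10/7) - 40))*156 = (-130 + 41/(-5 - 40))*156 = (-130 + 41/(-45))*156 = (-130 + 41*(-1/45))*156 = (-130 - 41/45)*156 = -5891/45*156 = -306332/15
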